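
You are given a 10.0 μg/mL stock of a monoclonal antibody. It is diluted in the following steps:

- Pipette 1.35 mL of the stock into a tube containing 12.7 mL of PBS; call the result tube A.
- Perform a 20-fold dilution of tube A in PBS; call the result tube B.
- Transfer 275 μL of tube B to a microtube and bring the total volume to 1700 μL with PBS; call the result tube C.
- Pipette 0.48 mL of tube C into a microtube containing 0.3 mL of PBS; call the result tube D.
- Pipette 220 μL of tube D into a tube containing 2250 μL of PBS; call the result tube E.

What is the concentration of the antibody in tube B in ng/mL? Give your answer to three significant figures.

48.0 ng/mL

Step 1: 1.35 mL + 12.7 mL = 14.05 mL total → factor 14.05/1.35 = 10.407
Step 2: 20-fold → factor 20
Dilution factor through tube B = 10.407 × 20 = 208.15
[tube B] = 10.0 μg/mL / 208.15 = 0.04804 μg/mL = 48.0 ng/mL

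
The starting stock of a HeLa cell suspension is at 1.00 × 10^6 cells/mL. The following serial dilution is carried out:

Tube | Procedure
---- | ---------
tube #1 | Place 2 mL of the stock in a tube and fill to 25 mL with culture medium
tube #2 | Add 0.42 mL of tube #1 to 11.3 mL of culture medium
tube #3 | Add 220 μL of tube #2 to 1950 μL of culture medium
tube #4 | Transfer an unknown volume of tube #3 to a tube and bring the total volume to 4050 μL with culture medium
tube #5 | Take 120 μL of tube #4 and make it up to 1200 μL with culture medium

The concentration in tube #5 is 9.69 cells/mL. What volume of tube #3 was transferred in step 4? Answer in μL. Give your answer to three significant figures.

1.35 × 10^3 μL

Step 1: 2 mL brought to 25 mL → factor 25/2 = 12.5
Step 2: 0.42 mL + 11.3 mL = 11.72 mL total → factor 11.72/0.42 = 27.905
Step 3: 220 μL + 1950 μL = 2170 μL total → factor 2170/220 = 9.8636
Step 4: v brought to 4050 μL → factor = 4050 μL/v
Step 5: 120 μL brought to 1200 μL → factor 1200/120 = 10
Product of known-step factors = 34405
Overall factor = 1.00 × 10^6 cells/mL / (9.69 cells/mL) = 1.032 × 10^5
Step-4 factor = 1.032 × 10^5 / 34405 = 2.9995
v = 4050 μL / 2.9995 = 1.35 × 10^3 μL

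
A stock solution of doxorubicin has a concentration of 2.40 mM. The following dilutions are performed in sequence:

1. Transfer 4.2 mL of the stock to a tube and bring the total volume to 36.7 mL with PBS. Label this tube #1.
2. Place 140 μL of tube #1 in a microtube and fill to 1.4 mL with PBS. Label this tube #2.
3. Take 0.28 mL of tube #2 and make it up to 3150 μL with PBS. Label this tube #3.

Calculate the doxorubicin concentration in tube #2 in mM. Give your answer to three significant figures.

0.0275 mM

Step 1: 4.2 mL brought to 36.7 mL → factor 36.7/4.2 = 8.7381
Step 2: 140 μL brought to 1.4 mL → factor 1400/140 = 10
Dilution factor through tube #2 = 8.7381 × 10 = 87.381
[tube #2] = 2.40 mM / 87.381 = 0.0275 mM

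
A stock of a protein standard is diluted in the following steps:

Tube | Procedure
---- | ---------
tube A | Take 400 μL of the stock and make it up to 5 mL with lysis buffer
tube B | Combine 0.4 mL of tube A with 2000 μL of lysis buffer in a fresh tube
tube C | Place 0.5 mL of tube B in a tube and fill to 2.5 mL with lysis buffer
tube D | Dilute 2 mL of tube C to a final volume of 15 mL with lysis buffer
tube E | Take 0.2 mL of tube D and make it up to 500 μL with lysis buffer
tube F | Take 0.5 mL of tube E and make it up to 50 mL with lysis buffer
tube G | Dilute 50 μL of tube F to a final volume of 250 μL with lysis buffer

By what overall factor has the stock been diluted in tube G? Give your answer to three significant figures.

3.52 × 10^6

Step 1: 400 μL brought to 5 mL → factor 5000/400 = 12.5
Step 2: 0.4 mL + 2000 μL = 2.4 mL total → factor 2.4/0.4 = 6
Step 3: 0.5 mL brought to 2.5 mL → factor 2.5/0.5 = 5
Step 4: 2 mL brought to 15 mL → factor 15/2 = 7.5
Step 5: 0.2 mL brought to 500 μL → factor 0.5/0.2 = 2.5
Step 6: 0.5 mL brought to 50 mL → factor 50/0.5 = 100
Step 7: 50 μL brought to 250 μL → factor 250/50 = 5
Overall dilution factor = 12.5 × 6 × 5 × 7.5 × 2.5 × 100 × 5 = 3.5156 × 10^6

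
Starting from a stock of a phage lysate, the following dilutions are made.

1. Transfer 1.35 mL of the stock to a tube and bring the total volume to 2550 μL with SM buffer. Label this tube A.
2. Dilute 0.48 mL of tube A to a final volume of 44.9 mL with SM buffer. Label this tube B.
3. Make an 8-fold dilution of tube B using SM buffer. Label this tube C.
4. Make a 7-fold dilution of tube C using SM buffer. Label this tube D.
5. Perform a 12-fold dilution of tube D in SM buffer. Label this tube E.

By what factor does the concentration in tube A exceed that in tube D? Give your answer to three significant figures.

5.24 × 10^3

Step 1: 1.35 mL brought to 2550 μL → factor 2.55/1.35 = 1.8889
Step 2: 0.48 mL brought to 44.9 mL → factor 44.9/0.48 = 93.542
Step 3: 8-fold → factor 8
Step 4: 7-fold → factor 7
Dilution factor to tube A = 1.8889; to tube D = 9894.6
[tube A]/[tube D] = (factor to tube D)/(factor to tube A) = 9894.6/1.8889 = 5.24 × 10^3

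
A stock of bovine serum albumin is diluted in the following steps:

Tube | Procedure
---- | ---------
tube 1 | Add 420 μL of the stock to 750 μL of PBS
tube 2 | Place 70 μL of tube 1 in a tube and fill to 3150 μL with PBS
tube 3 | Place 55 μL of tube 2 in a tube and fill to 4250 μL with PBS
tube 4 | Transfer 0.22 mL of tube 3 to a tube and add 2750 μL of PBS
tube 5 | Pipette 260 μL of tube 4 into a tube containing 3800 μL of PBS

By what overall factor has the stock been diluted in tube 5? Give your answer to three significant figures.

Step 1: 420 μL + 750 μL = 1170 μL total → factor 1170/420 = 2.7857
Step 2: 70 μL brought to 3150 μL → factor 3150/70 = 45
Step 3: 55 μL brought to 4250 μL → factor 4250/55 = 77.273
Step 4: 0.22 mL + 2750 μL = 2.97 mL total → factor 2.97/0.22 = 13.5
Step 5: 260 μL + 3800 μL = 4060 μL total → factor 4060/260 = 15.615
Overall dilution factor = 2.7857 × 45 × 77.273 × 13.5 × 15.615 = 2.042 × 10^6

2.04 × 10^6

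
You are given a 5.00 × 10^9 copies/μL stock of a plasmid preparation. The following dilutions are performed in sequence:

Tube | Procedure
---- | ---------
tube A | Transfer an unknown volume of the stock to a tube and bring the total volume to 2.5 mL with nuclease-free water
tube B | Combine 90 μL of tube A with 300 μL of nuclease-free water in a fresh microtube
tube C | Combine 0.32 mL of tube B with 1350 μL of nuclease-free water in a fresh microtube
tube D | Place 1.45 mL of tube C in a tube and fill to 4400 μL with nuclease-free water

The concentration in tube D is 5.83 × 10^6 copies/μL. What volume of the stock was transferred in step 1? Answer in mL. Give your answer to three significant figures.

0.200 mL

Step 1: v brought to 2.5 mL → factor = 2.5 mL/v
Step 2: 90 μL + 300 μL = 390 μL total → factor 390/90 = 4.3333
Step 3: 0.32 mL + 1350 μL = 1.67 mL total → factor 1.67/0.32 = 5.2188
Step 4: 1.45 mL brought to 4400 μL → factor 4.4/1.45 = 3.0345
Product of known-step factors = 68.624
Overall factor = 5.00 × 10^9 copies/μL / (5.83 × 10^6 copies/μL) = 857.63
Step-1 factor = 857.63 / 68.624 = 12.498
v = 2.5 mL / 12.498 = 0.200 mL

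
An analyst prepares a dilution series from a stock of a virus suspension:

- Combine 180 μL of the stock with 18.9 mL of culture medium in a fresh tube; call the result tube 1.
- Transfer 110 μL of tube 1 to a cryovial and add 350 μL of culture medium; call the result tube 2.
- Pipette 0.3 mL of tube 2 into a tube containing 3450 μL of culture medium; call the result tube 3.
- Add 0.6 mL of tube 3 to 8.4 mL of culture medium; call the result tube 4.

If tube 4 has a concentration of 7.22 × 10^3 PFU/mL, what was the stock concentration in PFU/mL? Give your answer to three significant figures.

6.00 × 10^8 PFU/mL

Step 1: 180 μL + 18.9 mL = 19080 μL total → factor 19080/180 = 106
Step 2: 110 μL + 350 μL = 460 μL total → factor 460/110 = 4.1818
Step 3: 0.3 mL + 3450 μL = 3.75 mL total → factor 3.75/0.3 = 12.5
Step 4: 0.6 mL + 8.4 mL = 9 mL total → factor 9/0.6 = 15
Overall dilution factor = 106 × 4.1818 × 12.5 × 15 = 83114
Stock = 7.22 × 10^3 PFU/mL × 83114 = 6.00 × 10^8 PFU/mL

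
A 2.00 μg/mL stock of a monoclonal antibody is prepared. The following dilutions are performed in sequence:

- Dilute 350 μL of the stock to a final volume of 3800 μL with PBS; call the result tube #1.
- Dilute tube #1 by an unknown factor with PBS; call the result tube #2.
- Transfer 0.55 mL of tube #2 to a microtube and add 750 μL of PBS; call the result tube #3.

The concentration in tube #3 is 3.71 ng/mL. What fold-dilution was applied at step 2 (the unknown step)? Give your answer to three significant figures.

21.0-fold

Step 1: 350 μL brought to 3800 μL → factor 3800/350 = 10.857
Step 2: unknown factor x
Step 3: 0.55 mL + 750 μL = 1.3 mL total → factor 1.3/0.55 = 2.3636
Product of known-step factors = 25.662
Overall factor = 2.00 μg/mL / (3.71 ng/mL) = 539.08
x = 539.08 / 25.662 = 21.0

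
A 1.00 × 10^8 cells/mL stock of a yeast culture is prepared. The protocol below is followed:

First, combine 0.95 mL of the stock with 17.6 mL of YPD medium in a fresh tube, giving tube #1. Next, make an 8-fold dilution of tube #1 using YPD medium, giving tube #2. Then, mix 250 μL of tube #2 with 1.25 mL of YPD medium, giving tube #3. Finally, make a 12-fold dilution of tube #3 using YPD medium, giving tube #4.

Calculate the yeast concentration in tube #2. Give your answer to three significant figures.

6.40 × 10^5 cells/mL

Step 1: 0.95 mL + 17.6 mL = 18.55 mL total → factor 18.55/0.95 = 19.526
Step 2: 8-fold → factor 8
Dilution factor through tube #2 = 19.526 × 8 = 156.21
[tube #2] = 1.00 × 10^8 cells/mL / 156.21 = 6.40 × 10^5 cells/mL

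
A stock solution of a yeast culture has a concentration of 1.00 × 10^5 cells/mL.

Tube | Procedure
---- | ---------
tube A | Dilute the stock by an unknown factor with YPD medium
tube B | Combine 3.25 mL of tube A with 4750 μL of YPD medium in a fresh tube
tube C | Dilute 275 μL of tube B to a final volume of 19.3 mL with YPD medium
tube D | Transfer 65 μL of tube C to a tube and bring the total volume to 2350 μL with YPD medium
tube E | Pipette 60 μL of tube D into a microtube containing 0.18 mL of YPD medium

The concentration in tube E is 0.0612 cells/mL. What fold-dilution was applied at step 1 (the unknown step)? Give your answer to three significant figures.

65.4-fold

Step 1: unknown factor x
Step 2: 3.25 mL + 4750 μL = 8 mL total → factor 8/3.25 = 2.4615
Step 3: 275 μL brought to 19.3 mL → factor 19300/275 = 70.182
Step 4: 65 μL brought to 2350 μL → factor 2350/65 = 36.154
Step 5: 60 μL + 0.18 mL = 240 μL total → factor 240/60 = 4
Product of known-step factors = 24983
Overall factor = 1.00 × 10^5 cells/mL / (0.0612 cells/mL) = 1.634 × 10^6
x = 1.634 × 10^6 / 24983 = 65.4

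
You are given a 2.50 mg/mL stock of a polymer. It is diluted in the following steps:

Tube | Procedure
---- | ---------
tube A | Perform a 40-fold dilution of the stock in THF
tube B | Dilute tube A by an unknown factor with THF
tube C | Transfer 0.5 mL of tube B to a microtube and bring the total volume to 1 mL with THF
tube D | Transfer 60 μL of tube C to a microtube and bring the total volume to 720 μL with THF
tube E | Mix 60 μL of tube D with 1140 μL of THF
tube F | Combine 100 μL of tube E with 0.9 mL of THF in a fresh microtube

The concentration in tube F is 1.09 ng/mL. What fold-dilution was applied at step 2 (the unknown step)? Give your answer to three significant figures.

11.9-fold

Step 1: 40-fold → factor 40
Step 2: unknown factor x
Step 3: 0.5 mL brought to 1 mL → factor 1/0.5 = 2
Step 4: 60 μL brought to 720 μL → factor 720/60 = 12
Step 5: 60 μL + 1140 μL = 1200 μL total → factor 1200/60 = 20
Step 6: 100 μL + 0.9 mL = 1000 μL total → factor 1000/100 = 10
Product of known-step factors = 1.92 × 10^5
Overall factor = 2.50 mg/mL / (1.09 ng/mL) = 2.2936 × 10^6
x = 2.2936 × 10^6 / 1.92 × 10^5 = 11.9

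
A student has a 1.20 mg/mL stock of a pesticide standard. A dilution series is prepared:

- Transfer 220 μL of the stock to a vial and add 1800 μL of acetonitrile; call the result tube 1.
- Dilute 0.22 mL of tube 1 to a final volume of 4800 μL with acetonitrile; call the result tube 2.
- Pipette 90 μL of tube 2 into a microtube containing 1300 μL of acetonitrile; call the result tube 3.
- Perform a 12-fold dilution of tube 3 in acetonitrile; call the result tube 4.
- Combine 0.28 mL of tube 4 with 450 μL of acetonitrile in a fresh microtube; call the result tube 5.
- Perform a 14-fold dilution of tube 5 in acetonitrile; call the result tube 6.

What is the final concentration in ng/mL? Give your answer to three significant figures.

Step 1: 220 μL + 1800 μL = 2020 μL total → factor 2020/220 = 9.1818
Step 2: 0.22 mL brought to 4800 μL → factor 4.8/0.22 = 21.818
Step 3: 90 μL + 1300 μL = 1390 μL total → factor 1390/90 = 15.444
Step 4: 12-fold → factor 12
Step 5: 0.28 mL + 450 μL = 0.73 mL total → factor 0.73/0.28 = 2.6071
Step 6: 14-fold → factor 14
Overall dilution factor = 9.1818 × 21.818 × 15.444 × 12 × 2.6071 × 14 = 1.3552 × 10^6
Final = 1.20 mg/mL / 1.3552 × 10^6 = 8.855 × 10^-7 mg/mL = 0.885 ng/mL

0.885 ng/mL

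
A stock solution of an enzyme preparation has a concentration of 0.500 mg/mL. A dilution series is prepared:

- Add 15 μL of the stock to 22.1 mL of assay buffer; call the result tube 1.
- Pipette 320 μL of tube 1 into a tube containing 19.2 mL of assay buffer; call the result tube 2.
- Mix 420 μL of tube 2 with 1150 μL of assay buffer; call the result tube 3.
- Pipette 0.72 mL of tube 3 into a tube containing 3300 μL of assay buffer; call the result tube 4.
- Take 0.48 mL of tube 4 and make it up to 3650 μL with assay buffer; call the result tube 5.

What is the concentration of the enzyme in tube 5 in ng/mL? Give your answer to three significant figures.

0.0350 ng/mL

Step 1: 15 μL + 22.1 mL = 22115 μL total → factor 22115/15 = 1474.3
Step 2: 320 μL + 19.2 mL = 19520 μL total → factor 19520/320 = 61
Step 3: 420 μL + 1150 μL = 1570 μL total → factor 1570/420 = 3.7381
Step 4: 0.72 mL + 3300 μL = 4.02 mL total → factor 4.02/0.72 = 5.5833
Step 5: 0.48 mL brought to 3650 μL → factor 3.65/0.48 = 7.6042
Overall dilution factor = 1474.3 × 61 × 3.7381 × 5.5833 × 7.6042 = 1.4273 × 10^7
Final = 0.500 mg/mL / 1.4273 × 10^7 = 3.503 × 10^-8 mg/mL = 0.0350 ng/mL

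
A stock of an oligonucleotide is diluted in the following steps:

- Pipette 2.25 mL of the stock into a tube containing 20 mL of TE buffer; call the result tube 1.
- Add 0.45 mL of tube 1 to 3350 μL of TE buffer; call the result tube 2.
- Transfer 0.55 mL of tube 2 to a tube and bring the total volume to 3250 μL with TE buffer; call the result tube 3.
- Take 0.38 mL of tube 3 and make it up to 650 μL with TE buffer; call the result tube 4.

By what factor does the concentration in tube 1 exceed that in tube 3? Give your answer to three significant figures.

Step 1: 2.25 mL + 20 mL = 22.25 mL total → factor 22.25/2.25 = 9.8889
Step 2: 0.45 mL + 3350 μL = 3.8 mL total → factor 3.8/0.45 = 8.4444
Step 3: 0.55 mL brought to 3250 μL → factor 3.25/0.55 = 5.9091
Dilution factor to tube 1 = 9.8889; to tube 3 = 493.45
[tube 1]/[tube 3] = (factor to tube 3)/(factor to tube 1) = 493.45/9.8889 = 49.9

49.9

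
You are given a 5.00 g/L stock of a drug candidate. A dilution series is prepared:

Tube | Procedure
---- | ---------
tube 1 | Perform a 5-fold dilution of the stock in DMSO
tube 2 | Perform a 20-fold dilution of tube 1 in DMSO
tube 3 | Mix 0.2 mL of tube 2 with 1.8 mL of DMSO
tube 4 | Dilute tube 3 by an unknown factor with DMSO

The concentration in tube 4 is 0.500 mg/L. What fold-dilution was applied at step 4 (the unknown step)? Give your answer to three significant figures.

10.0-fold

Step 1: 5-fold → factor 5
Step 2: 20-fold → factor 20
Step 3: 0.2 mL + 1.8 mL = 2 mL total → factor 2/0.2 = 10
Step 4: unknown factor x
Product of known-step factors = 1000
Overall factor = 5.00 g/L / (0.500 mg/L) = 10000
x = 10000 / 1000 = 10.0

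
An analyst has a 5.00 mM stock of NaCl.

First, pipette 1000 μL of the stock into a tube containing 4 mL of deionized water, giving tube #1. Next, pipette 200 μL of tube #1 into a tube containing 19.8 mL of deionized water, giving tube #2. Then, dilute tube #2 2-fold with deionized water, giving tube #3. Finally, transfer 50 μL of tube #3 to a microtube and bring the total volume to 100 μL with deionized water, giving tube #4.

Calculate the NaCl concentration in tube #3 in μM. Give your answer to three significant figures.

5.00 μM

Step 1: 1000 μL + 4 mL = 5000 μL total → factor 5000/1000 = 5
Step 2: 200 μL + 19.8 mL = 20000 μL total → factor 20000/200 = 100
Step 3: 2-fold → factor 2
Dilution factor through tube #3 = 5 × 100 × 2 = 1000
[tube #3] = 5.00 mM / 1000 = 0.005000 mM = 5.00 μM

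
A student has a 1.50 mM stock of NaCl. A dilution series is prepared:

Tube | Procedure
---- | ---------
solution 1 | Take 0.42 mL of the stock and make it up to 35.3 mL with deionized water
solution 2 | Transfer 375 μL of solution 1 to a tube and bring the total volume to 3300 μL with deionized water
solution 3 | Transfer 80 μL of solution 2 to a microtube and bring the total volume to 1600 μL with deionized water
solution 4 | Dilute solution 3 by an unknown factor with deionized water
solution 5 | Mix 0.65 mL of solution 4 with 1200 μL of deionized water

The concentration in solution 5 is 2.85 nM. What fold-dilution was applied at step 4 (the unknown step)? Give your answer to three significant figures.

Step 1: 0.42 mL brought to 35.3 mL → factor 35.3/0.42 = 84.048
Step 2: 375 μL brought to 3300 μL → factor 3300/375 = 8.8
Step 3: 80 μL brought to 1600 μL → factor 1600/80 = 20
Step 4: unknown factor x
Step 5: 0.65 mL + 1200 μL = 1.85 mL total → factor 1.85/0.65 = 2.8462
Product of known-step factors = 42101
Overall factor = 1.50 mM / (2.85 nM) = 5.2632 × 10^5
x = 5.2632 × 10^5 / 42101 = 12.5

12.5-fold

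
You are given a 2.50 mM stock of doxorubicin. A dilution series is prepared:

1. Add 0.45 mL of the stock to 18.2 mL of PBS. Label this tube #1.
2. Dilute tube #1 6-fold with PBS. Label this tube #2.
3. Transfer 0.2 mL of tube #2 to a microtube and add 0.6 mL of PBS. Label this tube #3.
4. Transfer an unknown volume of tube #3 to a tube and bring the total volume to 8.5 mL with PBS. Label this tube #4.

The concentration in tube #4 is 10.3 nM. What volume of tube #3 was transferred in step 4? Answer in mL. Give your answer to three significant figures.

0.0348 mL

Step 1: 0.45 mL + 18.2 mL = 18.65 mL total → factor 18.65/0.45 = 41.444
Step 2: 6-fold → factor 6
Step 3: 0.2 mL + 0.6 mL = 0.8 mL total → factor 0.8/0.2 = 4
Step 4: v brought to 8.5 mL → factor = 8.5 mL/v
Product of known-step factors = 994.67
Overall factor = 2.50 mM / (10.3 nM) = 2.4272 × 10^5
Step-4 factor = 2.4272 × 10^5 / 994.67 = 244.02
v = 8.5 mL / 244.02 = 0.0348 mL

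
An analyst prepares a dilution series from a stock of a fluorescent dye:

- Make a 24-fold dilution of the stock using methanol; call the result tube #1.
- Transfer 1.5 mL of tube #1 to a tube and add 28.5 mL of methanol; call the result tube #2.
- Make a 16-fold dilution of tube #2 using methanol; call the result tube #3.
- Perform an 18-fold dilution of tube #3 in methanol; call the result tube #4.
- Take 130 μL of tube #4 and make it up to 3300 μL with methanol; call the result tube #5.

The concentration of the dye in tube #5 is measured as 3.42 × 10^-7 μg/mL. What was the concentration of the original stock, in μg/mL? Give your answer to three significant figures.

Step 1: 24-fold → factor 24
Step 2: 1.5 mL + 28.5 mL = 30 mL total → factor 30/1.5 = 20
Step 3: 16-fold → factor 16
Step 4: 18-fold → factor 18
Step 5: 130 μL brought to 3300 μL → factor 3300/130 = 25.385
Overall dilution factor = 24 × 20 × 16 × 18 × 25.385 = 3.5092 × 10^6
Stock = 3.42 × 10^-7 μg/mL × 3.5092 × 10^6 = 1.20 μg/mL

1.20 μg/mL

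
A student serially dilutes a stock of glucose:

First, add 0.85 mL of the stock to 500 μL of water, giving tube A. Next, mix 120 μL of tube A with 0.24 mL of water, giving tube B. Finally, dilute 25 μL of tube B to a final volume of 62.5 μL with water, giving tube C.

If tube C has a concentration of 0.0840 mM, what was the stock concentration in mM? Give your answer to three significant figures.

Step 1: 0.85 mL + 500 μL = 1.35 mL total → factor 1.35/0.85 = 1.5882
Step 2: 120 μL + 0.24 mL = 360 μL total → factor 360/120 = 3
Step 3: 25 μL brought to 62.5 μL → factor 62.5/25 = 2.5
Overall dilution factor = 1.5882 × 3 × 2.5 = 11.912
Stock = 0.0840 mM × 11.912 = 1.00 mM

1.00 mM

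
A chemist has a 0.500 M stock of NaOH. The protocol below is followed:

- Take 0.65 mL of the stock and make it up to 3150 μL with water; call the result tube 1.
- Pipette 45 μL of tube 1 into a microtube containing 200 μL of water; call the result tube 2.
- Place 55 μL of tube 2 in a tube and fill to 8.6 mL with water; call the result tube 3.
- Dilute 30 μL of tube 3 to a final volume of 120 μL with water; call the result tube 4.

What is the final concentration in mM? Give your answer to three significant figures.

Step 1: 0.65 mL brought to 3150 μL → factor 3.15/0.65 = 4.8462
Step 2: 45 μL + 200 μL = 245 μL total → factor 245/45 = 5.4444
Step 3: 55 μL brought to 8.6 mL → factor 8600/55 = 156.36
Step 4: 30 μL brought to 120 μL → factor 120/30 = 4
Overall dilution factor = 4.8462 × 5.4444 × 156.36 × 4 = 16502
Final = 0.500 M / 16502 = 3.030 × 10^-5 M = 0.0303 mM

0.0303 mM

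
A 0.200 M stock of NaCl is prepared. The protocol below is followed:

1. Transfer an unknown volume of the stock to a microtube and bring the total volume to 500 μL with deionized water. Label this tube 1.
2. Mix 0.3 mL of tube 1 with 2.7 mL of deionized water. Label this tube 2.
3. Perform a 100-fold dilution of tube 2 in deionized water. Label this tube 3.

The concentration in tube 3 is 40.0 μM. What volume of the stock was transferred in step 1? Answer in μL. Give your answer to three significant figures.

Step 1: v brought to 500 μL → factor = 500 μL/v
Step 2: 0.3 mL + 2.7 mL = 3 mL total → factor 3/0.3 = 10
Step 3: 100-fold → factor 100
Product of known-step factors = 1000
Overall factor = 0.200 M / (40.0 μM) = 5000
Step-1 factor = 5000 / 1000 = 5
v = 500 μL / 5 = 100 μL

100 μL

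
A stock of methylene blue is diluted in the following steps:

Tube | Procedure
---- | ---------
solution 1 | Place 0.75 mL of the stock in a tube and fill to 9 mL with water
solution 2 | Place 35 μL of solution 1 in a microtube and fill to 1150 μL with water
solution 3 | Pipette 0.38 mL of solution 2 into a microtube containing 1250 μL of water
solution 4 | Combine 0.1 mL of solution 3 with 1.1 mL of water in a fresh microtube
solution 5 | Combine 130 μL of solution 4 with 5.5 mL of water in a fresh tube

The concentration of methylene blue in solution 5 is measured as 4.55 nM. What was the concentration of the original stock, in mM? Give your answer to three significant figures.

4.00 mM

Step 1: 0.75 mL brought to 9 mL → factor 9/0.75 = 12
Step 2: 35 μL brought to 1150 μL → factor 1150/35 = 32.857
Step 3: 0.38 mL + 1250 μL = 1.63 mL total → factor 1.63/0.38 = 4.2895
Step 4: 0.1 mL + 1.1 mL = 1.2 mL total → factor 1.2/0.1 = 12
Step 5: 130 μL + 5.5 mL = 5630 μL total → factor 5630/130 = 43.308
Overall dilution factor = 12 × 32.857 × 4.2895 × 12 × 43.308 = 8.7894 × 10^5
Stock = 4.55 nM × 8.7894 × 10^5 = 3.999 × 10^6 nM = 4.00 mM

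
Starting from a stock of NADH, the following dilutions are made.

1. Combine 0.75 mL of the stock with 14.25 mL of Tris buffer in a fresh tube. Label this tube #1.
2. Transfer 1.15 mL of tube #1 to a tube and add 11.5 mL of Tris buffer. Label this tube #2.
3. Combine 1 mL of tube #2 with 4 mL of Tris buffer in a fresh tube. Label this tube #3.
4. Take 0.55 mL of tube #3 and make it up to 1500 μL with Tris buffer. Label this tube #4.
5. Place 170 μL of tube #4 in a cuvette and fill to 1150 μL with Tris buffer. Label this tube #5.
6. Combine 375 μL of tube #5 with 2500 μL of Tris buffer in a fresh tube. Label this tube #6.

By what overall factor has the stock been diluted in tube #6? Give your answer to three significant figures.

Step 1: 0.75 mL + 14.25 mL = 15 mL total → factor 15/0.75 = 20
Step 2: 1.15 mL + 11.5 mL = 12.65 mL total → factor 12.65/1.15 = 11
Step 3: 1 mL + 4 mL = 5 mL total → factor 5/1 = 5
Step 4: 0.55 mL brought to 1500 μL → factor 1.5/0.55 = 2.7273
Step 5: 170 μL brought to 1150 μL → factor 1150/170 = 6.7647
Step 6: 375 μL + 2500 μL = 2875 μL total → factor 2875/375 = 7.6667
Overall dilution factor = 20 × 11 × 5 × 2.7273 × 6.7647 × 7.6667 = 1.5559 × 10^5

1.56 × 10^5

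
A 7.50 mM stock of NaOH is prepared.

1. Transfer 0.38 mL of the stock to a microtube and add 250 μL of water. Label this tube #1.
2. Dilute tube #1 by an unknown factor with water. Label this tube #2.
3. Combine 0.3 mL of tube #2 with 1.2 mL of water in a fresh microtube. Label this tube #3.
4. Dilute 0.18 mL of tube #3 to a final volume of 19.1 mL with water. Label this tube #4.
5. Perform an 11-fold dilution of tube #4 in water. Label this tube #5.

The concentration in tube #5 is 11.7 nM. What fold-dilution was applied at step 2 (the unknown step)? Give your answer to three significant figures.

Step 1: 0.38 mL + 250 μL = 0.63 mL total → factor 0.63/0.38 = 1.6579
Step 2: unknown factor x
Step 3: 0.3 mL + 1.2 mL = 1.5 mL total → factor 1.5/0.3 = 5
Step 4: 0.18 mL brought to 19.1 mL → factor 19.1/0.18 = 106.11
Step 5: 11-fold → factor 11
Product of known-step factors = 9675.7
Overall factor = 7.50 mM / (11.7 nM) = 6.4103 × 10^5
x = 6.4103 × 10^5 / 9675.7 = 66.3

66.3-fold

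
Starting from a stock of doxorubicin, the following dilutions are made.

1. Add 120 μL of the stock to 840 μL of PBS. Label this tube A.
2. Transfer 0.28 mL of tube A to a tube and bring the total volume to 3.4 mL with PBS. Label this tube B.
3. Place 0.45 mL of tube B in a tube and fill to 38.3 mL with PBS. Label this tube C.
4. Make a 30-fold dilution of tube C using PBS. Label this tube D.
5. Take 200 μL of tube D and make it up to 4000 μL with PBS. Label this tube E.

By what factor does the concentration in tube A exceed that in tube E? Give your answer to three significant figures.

Step 1: 120 μL + 840 μL = 960 μL total → factor 960/120 = 8
Step 2: 0.28 mL brought to 3.4 mL → factor 3.4/0.28 = 12.143
Step 3: 0.45 mL brought to 38.3 mL → factor 38.3/0.45 = 85.111
Step 4: 30-fold → factor 30
Step 5: 200 μL brought to 4000 μL → factor 4000/200 = 20
Dilution factor to tube A = 8; to tube E = 4.9608 × 10^6
[tube A]/[tube E] = (factor to tube E)/(factor to tube A) = 4.9608 × 10^6/8 = 6.20 × 10^5

6.20 × 10^5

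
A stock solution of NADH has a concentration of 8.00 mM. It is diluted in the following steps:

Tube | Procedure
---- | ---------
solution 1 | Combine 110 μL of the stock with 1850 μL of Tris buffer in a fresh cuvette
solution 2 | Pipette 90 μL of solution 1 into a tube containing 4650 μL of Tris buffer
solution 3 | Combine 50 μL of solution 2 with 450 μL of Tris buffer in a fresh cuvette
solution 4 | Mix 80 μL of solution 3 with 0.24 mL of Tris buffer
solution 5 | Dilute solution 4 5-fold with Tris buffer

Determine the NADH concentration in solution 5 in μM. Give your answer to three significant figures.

Step 1: 110 μL + 1850 μL = 1960 μL total → factor 1960/110 = 17.818
Step 2: 90 μL + 4650 μL = 4740 μL total → factor 4740/90 = 52.667
Step 3: 50 μL + 450 μL = 500 μL total → factor 500/50 = 10
Step 4: 80 μL + 0.24 mL = 320 μL total → factor 320/80 = 4
Step 5: 5-fold → factor 5
Overall dilution factor = 17.818 × 52.667 × 10 × 4 × 5 = 1.8768 × 10^5
Final = 8.00 mM / 1.8768 × 10^5 = 4.262 × 10^-5 mM = 0.0426 μM

0.0426 μM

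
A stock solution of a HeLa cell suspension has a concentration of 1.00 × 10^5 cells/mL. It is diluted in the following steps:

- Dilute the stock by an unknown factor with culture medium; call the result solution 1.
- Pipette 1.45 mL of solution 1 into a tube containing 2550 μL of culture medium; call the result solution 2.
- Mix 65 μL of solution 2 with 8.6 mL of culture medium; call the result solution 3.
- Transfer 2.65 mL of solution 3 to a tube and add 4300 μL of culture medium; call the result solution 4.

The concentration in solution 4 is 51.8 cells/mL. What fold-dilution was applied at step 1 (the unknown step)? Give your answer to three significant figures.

2.00-fold

Step 1: unknown factor x
Step 2: 1.45 mL + 2550 μL = 4 mL total → factor 4/1.45 = 2.7586
Step 3: 65 μL + 8.6 mL = 8665 μL total → factor 8665/65 = 133.31
Step 4: 2.65 mL + 4300 μL = 6.95 mL total → factor 6.95/2.65 = 2.6226
Product of known-step factors = 964.46
Overall factor = 1.00 × 10^5 cells/mL / (51.8 cells/mL) = 1930.5
x = 1930.5 / 964.46 = 2.00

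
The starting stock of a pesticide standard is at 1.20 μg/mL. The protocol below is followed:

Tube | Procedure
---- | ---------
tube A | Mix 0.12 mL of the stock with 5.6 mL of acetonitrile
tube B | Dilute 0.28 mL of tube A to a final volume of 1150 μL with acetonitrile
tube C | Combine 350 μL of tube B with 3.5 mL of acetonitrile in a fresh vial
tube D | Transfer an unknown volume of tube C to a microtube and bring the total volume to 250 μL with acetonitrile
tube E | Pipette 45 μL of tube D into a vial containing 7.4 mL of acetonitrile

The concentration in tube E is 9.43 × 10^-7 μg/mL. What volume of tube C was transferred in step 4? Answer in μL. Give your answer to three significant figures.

70.0 μL

Step 1: 0.12 mL + 5.6 mL = 5.72 mL total → factor 5.72/0.12 = 47.667
Step 2: 0.28 mL brought to 1150 μL → factor 1.15/0.28 = 4.1071
Step 3: 350 μL + 3.5 mL = 3850 μL total → factor 3850/350 = 11
Step 4: v brought to 250 μL → factor = 250 μL/v
Step 5: 45 μL + 7.4 mL = 7445 μL total → factor 7445/45 = 165.44
Product of known-step factors = 3.5629 × 10^5
Overall factor = 1.20 μg/mL / (9.43 × 10^-7 μg/mL) = 1.2725 × 10^6
Step-4 factor = 1.2725 × 10^6 / 3.5629 × 10^5 = 3.5717
v = 250 μL / 3.5717 = 70.0 μL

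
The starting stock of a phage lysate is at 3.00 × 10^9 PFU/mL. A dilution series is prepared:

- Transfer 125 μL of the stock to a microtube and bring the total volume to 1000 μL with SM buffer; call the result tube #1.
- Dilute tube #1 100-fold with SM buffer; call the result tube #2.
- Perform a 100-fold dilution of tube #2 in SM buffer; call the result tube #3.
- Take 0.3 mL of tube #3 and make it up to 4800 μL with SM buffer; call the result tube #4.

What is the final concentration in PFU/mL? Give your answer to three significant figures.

2.34 × 10^3 PFU/mL

Step 1: 125 μL brought to 1000 μL → factor 1000/125 = 8
Step 2: 100-fold → factor 100
Step 3: 100-fold → factor 100
Step 4: 0.3 mL brought to 4800 μL → factor 4.8/0.3 = 16
Overall dilution factor = 8 × 100 × 100 × 16 = 1.28 × 10^6
Final = 3.00 × 10^9 PFU/mL / 1.28 × 10^6 = 2.34 × 10^3 PFU/mL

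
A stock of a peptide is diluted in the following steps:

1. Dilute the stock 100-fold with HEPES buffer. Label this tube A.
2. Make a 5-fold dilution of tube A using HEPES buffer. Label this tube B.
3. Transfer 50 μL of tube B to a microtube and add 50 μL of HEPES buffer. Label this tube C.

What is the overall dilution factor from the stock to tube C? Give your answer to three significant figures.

1.00 × 10^3

Step 1: 100-fold → factor 100
Step 2: 5-fold → factor 5
Step 3: 50 μL + 50 μL = 100 μL total → factor 100/50 = 2
Overall dilution factor = 100 × 5 × 2 = 1000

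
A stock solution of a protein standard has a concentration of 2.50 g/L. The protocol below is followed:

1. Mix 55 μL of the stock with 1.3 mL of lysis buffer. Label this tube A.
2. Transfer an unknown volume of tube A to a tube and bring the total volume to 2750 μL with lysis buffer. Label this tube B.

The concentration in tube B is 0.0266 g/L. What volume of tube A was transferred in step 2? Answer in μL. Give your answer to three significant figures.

Step 1: 55 μL + 1.3 mL = 1355 μL total → factor 1355/55 = 24.636
Step 2: v brought to 2750 μL → factor = 2750 μL/v
Product of known-step factors = 24.636
Overall factor = 2.50 g/L / (0.0266 g/L) = 93.985
Step-2 factor = 93.985 / 24.636 = 3.8149
v = 2750 μL / 3.8149 = 721 μL

721 μL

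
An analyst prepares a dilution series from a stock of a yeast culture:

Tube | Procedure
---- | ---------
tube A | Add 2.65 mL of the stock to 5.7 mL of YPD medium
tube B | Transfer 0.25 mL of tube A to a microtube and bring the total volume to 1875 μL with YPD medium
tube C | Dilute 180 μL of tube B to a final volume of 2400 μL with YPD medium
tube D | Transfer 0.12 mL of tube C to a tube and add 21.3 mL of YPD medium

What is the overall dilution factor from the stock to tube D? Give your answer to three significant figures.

5.62 × 10^4

Step 1: 2.65 mL + 5.7 mL = 8.35 mL total → factor 8.35/2.65 = 3.1509
Step 2: 0.25 mL brought to 1875 μL → factor 1.875/0.25 = 7.5
Step 3: 180 μL brought to 2400 μL → factor 2400/180 = 13.333
Step 4: 0.12 mL + 21.3 mL = 21.42 mL total → factor 21.42/0.12 = 178.5
Overall dilution factor = 3.1509 × 7.5 × 13.333 × 178.5 = 56244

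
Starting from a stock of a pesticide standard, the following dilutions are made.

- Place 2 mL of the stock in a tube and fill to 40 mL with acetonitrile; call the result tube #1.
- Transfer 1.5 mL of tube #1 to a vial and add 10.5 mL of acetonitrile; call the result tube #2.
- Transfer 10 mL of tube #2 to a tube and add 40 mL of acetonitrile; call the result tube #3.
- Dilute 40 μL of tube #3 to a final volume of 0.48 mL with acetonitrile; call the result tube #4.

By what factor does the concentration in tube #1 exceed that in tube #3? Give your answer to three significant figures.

Step 1: 2 mL brought to 40 mL → factor 40/2 = 20
Step 2: 1.5 mL + 10.5 mL = 12 mL total → factor 12/1.5 = 8
Step 3: 10 mL + 40 mL = 50 mL total → factor 50/10 = 5
Dilution factor to tube #1 = 20; to tube #3 = 800
[tube #1]/[tube #3] = (factor to tube #3)/(factor to tube #1) = 800/20 = 40.0

40.0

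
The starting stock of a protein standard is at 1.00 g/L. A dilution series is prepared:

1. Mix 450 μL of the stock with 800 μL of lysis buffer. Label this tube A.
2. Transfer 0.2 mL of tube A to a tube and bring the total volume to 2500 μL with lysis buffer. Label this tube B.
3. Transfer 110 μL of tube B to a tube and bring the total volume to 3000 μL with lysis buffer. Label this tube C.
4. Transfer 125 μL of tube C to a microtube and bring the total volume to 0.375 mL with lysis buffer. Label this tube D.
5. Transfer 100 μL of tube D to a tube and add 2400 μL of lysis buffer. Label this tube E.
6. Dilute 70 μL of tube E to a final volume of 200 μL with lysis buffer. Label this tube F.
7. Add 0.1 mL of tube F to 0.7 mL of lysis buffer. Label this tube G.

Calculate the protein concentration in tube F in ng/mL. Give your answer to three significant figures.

Step 1: 450 μL + 800 μL = 1250 μL total → factor 1250/450 = 2.7778
Step 2: 0.2 mL brought to 2500 μL → factor 2.5/0.2 = 12.5
Step 3: 110 μL brought to 3000 μL → factor 3000/110 = 27.273
Step 4: 125 μL brought to 0.375 mL → factor 375/125 = 3
Step 5: 100 μL + 2400 μL = 2500 μL total → factor 2500/100 = 25
Step 6: 70 μL brought to 200 μL → factor 200/70 = 2.8571
Dilution factor through tube F = 2.7778 × 12.5 × 27.273 × 3 × 25 × 2.8571 = 2.0292 × 10^5
[tube F] = 1.00 g/L / 2.0292 × 10^5 = 4.928 × 10^-6 g/L = 4.93 ng/mL

4.93 ng/mL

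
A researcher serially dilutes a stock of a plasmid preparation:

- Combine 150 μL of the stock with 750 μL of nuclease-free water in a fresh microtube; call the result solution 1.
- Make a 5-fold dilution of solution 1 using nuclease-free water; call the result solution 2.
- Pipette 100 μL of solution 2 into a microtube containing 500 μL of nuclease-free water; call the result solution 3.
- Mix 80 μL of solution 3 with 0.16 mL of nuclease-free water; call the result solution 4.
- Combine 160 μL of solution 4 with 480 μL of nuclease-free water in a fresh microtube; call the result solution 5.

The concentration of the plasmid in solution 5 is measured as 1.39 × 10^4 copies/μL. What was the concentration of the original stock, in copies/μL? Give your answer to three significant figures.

Step 1: 150 μL + 750 μL = 900 μL total → factor 900/150 = 6
Step 2: 5-fold → factor 5
Step 3: 100 μL + 500 μL = 600 μL total → factor 600/100 = 6
Step 4: 80 μL + 0.16 mL = 240 μL total → factor 240/80 = 3
Step 5: 160 μL + 480 μL = 640 μL total → factor 640/160 = 4
Overall dilution factor = 6 × 5 × 6 × 3 × 4 = 2160
Stock = 1.39 × 10^4 copies/μL × 2160 = 3.00 × 10^7 copies/μL

3.00 × 10^7 copies/μL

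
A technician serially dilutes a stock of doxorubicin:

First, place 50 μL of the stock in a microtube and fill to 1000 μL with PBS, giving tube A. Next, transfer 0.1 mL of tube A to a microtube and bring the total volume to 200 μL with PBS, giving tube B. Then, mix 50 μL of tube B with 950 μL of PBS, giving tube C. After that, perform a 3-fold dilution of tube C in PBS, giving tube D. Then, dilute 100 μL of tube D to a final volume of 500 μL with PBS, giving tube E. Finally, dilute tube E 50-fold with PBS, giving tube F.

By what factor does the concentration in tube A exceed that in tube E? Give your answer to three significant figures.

600

Step 1: 50 μL brought to 1000 μL → factor 1000/50 = 20
Step 2: 0.1 mL brought to 200 μL → factor 0.2/0.1 = 2
Step 3: 50 μL + 950 μL = 1000 μL total → factor 1000/50 = 20
Step 4: 3-fold → factor 3
Step 5: 100 μL brought to 500 μL → factor 500/100 = 5
Dilution factor to tube A = 20; to tube E = 12000
[tube A]/[tube E] = (factor to tube E)/(factor to tube A) = 12000/20 = 600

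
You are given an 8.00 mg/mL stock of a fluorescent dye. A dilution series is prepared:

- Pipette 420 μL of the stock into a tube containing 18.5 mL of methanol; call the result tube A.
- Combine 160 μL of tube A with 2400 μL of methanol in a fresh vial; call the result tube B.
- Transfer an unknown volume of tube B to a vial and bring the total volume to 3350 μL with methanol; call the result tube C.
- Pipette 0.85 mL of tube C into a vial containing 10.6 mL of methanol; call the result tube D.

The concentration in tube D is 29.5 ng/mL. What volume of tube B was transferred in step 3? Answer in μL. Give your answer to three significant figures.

120 μL

Step 1: 420 μL + 18.5 mL = 18920 μL total → factor 18920/420 = 45.048
Step 2: 160 μL + 2400 μL = 2560 μL total → factor 2560/160 = 16
Step 3: v brought to 3350 μL → factor = 3350 μL/v
Step 4: 0.85 mL + 10.6 mL = 11.45 mL total → factor 11.45/0.85 = 13.471
Product of known-step factors = 9709.1
Overall factor = 8.00 mg/mL / (29.5 ng/mL) = 2.7119 × 10^5
Step-3 factor = 2.7119 × 10^5 / 9709.1 = 27.931
v = 3350 μL / 27.931 = 120 μL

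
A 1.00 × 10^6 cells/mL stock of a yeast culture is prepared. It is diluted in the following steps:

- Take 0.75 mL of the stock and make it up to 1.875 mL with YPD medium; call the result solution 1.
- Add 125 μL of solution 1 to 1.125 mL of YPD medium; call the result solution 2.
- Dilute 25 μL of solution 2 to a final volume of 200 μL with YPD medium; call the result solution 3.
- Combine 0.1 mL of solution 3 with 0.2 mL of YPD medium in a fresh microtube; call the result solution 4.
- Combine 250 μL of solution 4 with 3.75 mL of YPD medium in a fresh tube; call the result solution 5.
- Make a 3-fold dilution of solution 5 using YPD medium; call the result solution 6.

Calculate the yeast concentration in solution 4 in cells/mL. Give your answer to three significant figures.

1.67 × 10^3 cells/mL

Step 1: 0.75 mL brought to 1.875 mL → factor 1.875/0.75 = 2.5
Step 2: 125 μL + 1.125 mL = 1250 μL total → factor 1250/125 = 10
Step 3: 25 μL brought to 200 μL → factor 200/25 = 8
Step 4: 0.1 mL + 0.2 mL = 0.3 mL total → factor 0.3/0.1 = 3
Dilution factor through solution 4 = 2.5 × 10 × 8 × 3 = 600
[solution 4] = 1.00 × 10^6 cells/mL / 600 = 1.67 × 10^3 cells/mL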